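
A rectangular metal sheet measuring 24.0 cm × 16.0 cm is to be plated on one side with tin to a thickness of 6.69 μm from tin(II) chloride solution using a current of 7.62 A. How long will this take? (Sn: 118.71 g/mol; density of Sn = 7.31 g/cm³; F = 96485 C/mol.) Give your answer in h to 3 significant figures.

0.111 h

Plated area = 24.0 × 16.0 = 384.0 cm²
Volume = 384.0 × 6.69×10⁻⁴ cm = 0.2569 cm³
m(Sn) = 0.2569 × 7.31 = 1.878 g
n(Sn) = 1.878 / 118.71 = 0.01582 mol; n(e⁻) = 2 × 0.01582 = 0.03164 mol
Q = 0.03164 × 96485 = 3053 C
t = 3053 / 7.62 = 400.7 s = 0.111 h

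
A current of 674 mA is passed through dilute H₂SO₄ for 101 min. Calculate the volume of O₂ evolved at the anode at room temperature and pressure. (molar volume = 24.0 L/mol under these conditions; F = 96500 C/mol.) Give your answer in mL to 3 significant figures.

254 mL

Q = 0.674 A × 6060 s = 4084 C
n(e⁻) = Q/F = 4084/96500 = 0.04232 mol
2H₂O → O₂ + 4H⁺ + 4e⁻, so n(O₂) = 0.04232 / 4 = 0.01058 mol
V = 0.01058 × 24.0 = 0.2539 L
= 254 mL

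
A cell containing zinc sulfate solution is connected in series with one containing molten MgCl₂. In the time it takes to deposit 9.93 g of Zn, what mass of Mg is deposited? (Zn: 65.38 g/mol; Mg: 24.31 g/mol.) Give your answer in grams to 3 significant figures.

n(Zn) = 9.93 / 65.38 = 0.1519 mol
Zn²⁺ + 2e⁻ → Zn, so n(e⁻) = 2 × 0.1519 = 0.3038 mol
The cells are in series, so the same charge (and hence the same n(e⁻) = 0.3038 mol) passes through both.
Mg²⁺ + 2e⁻ → Mg, so n(Mg) = 0.3038 / 2 = 0.1519 mol
m(Mg) = 0.1519 × 24.31 = 3.69 g

3.69 g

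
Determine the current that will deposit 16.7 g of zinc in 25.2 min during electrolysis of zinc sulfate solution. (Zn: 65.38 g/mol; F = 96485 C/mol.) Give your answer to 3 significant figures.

32.6 A

n(Zn) = 16.7 / 65.38 = 0.2554 mol
Zn²⁺ + 2e⁻ → Zn, so n(e⁻) = 2 × 0.2554 = 0.5108 mol
Q = 0.5108 × 96485 = 49280 C
I = Q / t = 49280 / 1512 s = 32.6 A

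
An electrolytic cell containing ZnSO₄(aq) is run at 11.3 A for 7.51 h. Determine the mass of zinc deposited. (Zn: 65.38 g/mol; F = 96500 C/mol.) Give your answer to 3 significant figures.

103 g

Q = 11.3 A × 27036 s = 3.055×10^5 C
n(e⁻) = Q/F = 3.055×10^5/96500 = 3.166 mol
Zn²⁺ + 2e⁻ → Zn, so n(Zn) = 3.166 / 2 = 1.583 mol
m = 1.583 × 65.38 = 103 g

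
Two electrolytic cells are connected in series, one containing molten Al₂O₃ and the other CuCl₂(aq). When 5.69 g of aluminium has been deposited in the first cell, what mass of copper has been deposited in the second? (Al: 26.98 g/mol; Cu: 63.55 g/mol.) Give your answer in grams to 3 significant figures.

n(Al) = 5.69 / 26.98 = 0.2109 mol
Al³⁺ + 3e⁻ → Al, so n(e⁻) = 3 × 0.2109 = 0.6327 mol
Same current for the same time ⇒ same n(e⁻) = 0.6327 mol in both cells.
Cu²⁺ + 2e⁻ → Cu, so n(Cu) = 0.6327 / 2 = 0.3164 mol
m(Cu) = 0.3164 × 63.55 = 20.1 g

20.1 g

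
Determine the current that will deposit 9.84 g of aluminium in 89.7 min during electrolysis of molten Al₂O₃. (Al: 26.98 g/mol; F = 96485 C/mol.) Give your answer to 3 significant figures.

19.6 A

n(Al) = 9.84 / 26.98 = 0.3647 mol
Al³⁺ + 3e⁻ → Al, so n(e⁻) = 3 × 0.3647 = 1.094 mol
Q = 1.094 × 96485 = 1.056×10^5 C
I = Q / t = 1.056×10^5 / 5382 s = 19.6 A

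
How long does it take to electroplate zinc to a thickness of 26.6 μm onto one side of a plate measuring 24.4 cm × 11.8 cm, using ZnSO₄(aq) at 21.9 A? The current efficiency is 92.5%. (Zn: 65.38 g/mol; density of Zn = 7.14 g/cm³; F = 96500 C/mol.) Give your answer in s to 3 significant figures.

Plated area = 24.4 × 11.8 = 287.9 cm²
Volume = 287.9 × 26.6×10⁻⁴ cm = 0.7658 cm³
m(Zn) = 0.7658 × 7.14 = 5.468 g
n(Zn) = 5.468 / 65.38 = 0.08363 mol; n(e⁻) = 2 × 0.08363 = 0.1673 mol
Q = 0.1673 × 96500 / 0.925 = 17450 C
t = 17450 / 21.9 = 796.8 s

797 s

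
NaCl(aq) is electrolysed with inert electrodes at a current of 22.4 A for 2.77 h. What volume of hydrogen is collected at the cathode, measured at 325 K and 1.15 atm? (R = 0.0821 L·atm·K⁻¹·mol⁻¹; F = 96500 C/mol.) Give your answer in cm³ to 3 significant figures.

26900 cm³

Charge passed = 22.4 × 9972 = 2.234×10^5 C
n(e⁻) = Q/F = 2.234×10^5/96500 = 2.315 mol
2H⁺ + 2e⁻ → H₂, so n(H₂) = 2.315 / 2 = 1.158 mol
V = nRT/P = 1.158 × 0.0821 × 325 / 1.15 = 26.87 L
= 26900 cm³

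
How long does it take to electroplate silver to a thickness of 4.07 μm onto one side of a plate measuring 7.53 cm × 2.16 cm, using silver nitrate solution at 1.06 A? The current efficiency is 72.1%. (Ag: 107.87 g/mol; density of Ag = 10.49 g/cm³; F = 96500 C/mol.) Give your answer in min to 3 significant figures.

Plated area = 7.53 × 2.16 = 16.26 cm²
Volume = 16.26 × 4.07×10⁻⁴ cm = 0.006618 cm³
m(Ag) = 0.006618 × 10.49 = 0.06942 g
n(Ag) = 0.06942 / 107.87 = 6.436×10^-4 mol; n(e⁻) = 6.436×10^-4 mol
Q = 6.436×10^-4 × 96500 / 0.721 = 86.14 C
t = 86.14 / 1.06 = 81.26 s = 1.35 min

1.35 min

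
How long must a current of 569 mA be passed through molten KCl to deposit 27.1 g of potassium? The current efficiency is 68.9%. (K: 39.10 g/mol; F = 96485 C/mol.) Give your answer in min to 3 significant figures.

n(K) = 27.1 / 39.10 = 0.6931 mol
K⁺ + e⁻ → K, so n(e⁻) = 0.6931 mol
Q = 0.6931 × 96485 / 0.689 = 97060 C
t = Q / I = 97060 / 0.569 = 1.706×10^5 s = 2840 min

2840 min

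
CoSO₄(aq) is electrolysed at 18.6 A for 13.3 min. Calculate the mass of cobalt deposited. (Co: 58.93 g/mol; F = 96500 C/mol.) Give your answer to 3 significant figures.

Q = It = 18.6 × 798 = 14840 C
n(e⁻) = Q/F = 14840/96500 = 0.1538 mol
Co²⁺ + 2e⁻ → Co, so n(Co) = 0.1538 / 2 = 0.07690 mol
m = 0.07690 × 58.93 = 4.53 g

4.53 g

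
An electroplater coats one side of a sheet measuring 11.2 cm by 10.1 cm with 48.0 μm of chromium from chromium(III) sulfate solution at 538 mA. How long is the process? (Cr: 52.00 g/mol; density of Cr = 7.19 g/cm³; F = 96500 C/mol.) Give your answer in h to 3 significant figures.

11.2 h

Plated area = 11.2 × 10.1 = 113.1 cm²
Volume = 113.1 × 48.0×10⁻⁴ cm = 0.5429 cm³
m(Cr) = 0.5429 × 7.19 = 3.903 g
n(Cr) = 3.903 / 52.00 = 0.07506 mol; n(e⁻) = 3 × 0.07506 = 0.2252 mol
Q = 0.2252 × 96500 = 21730 C
t = 21730 / 0.538 = 40390 s = 11.2 h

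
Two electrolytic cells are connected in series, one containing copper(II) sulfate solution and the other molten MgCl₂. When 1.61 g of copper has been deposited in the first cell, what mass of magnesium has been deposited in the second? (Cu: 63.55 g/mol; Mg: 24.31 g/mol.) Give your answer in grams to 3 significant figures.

n(Cu) = 1.61 / 63.55 = 0.02533 mol
Cu²⁺ + 2e⁻ → Cu, so n(e⁻) = 2 × 0.02533 = 0.05066 mol
Same current for the same time ⇒ same n(e⁻) = 0.05066 mol in both cells.
Mg²⁺ + 2e⁻ → Mg, so n(Mg) = 0.05066 / 2 = 0.02533 mol
m(Mg) = 0.02533 × 24.31 = 0.616 g

0.616 g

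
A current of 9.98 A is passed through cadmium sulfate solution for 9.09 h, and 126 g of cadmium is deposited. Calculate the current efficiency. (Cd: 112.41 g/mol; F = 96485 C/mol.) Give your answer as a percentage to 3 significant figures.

Q = 9.98 × 32724 = 3.266×10^5 C
n(e⁻) = 3.266×10^5 / 96485 = 3.385 mol
Cd²⁺ + 2e⁻ → Cd, so theoretical n(Cd) = 1.693 mol → 190.3 g
Efficiency = 126 / 190.3 = 0.6621 = 66.2%

66.2%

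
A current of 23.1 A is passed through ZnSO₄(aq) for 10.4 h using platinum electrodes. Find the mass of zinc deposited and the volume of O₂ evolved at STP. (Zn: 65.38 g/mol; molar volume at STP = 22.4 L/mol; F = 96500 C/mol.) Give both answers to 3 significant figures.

Q = 23.1 × 37440 = 8.649×10^5 C; n(e⁻) = 8.649×10^5 / 96500 = 8.963 mol
Cathode: Zn²⁺ + 2e⁻ → Zn → n(Zn) = 8.963/2 = 4.482 mol → 293 g
Anode: 2H₂O → O₂ + 4H⁺ + 4e⁻ → n(O₂) = 8.963/4 = 2.241 mol → 50.2 L

293 g Zn; 50.2 L O₂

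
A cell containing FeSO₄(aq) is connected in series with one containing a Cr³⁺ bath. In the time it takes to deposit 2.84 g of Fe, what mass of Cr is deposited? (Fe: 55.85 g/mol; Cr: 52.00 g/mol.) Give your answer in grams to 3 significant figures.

n(Fe) = 2.84 / 55.85 = 0.05085 mol
Fe²⁺ + 2e⁻ → Fe, so n(e⁻) = 2 × 0.05085 = 0.1017 mol
Same current for the same time ⇒ same n(e⁻) = 0.1017 mol in both cells.
Cr³⁺ + 3e⁻ → Cr, so n(Cr) = 0.1017 / 3 = 0.03390 mol
m(Cr) = 0.03390 × 52.00 = 1.76 g

1.76 g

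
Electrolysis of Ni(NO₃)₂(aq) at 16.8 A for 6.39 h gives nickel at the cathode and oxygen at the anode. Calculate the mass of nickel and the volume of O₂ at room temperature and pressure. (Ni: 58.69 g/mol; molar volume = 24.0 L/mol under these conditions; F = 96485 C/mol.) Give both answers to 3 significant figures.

118 g Ni; 24.0 L O₂

Q = 16.8 × 23004 = 3.865×10^5 C; n(e⁻) = 3.865×10^5 / 96485 = 4.006 mol
Cathode: Ni²⁺ + 2e⁻ → Ni → n(Ni) = 4.006/2 = 2.003 mol → 118 g
Anode: 2H₂O → O₂ + 4H⁺ + 4e⁻ → n(O₂) = 4.006/4 = 1.002 mol → 24.0 L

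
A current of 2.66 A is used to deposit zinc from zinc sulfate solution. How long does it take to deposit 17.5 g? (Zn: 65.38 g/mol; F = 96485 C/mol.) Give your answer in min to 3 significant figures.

324 min

n(Zn) = 17.5 / 65.38 = 0.2677 mol
Zn²⁺ + 2e⁻ → Zn, so n(e⁻) = 2 × 0.2677 = 0.5354 mol
Q = 0.5354 × 96485 = 51660 C
t = Q / I = 51660 / 2.66 = 19420 s = 324 min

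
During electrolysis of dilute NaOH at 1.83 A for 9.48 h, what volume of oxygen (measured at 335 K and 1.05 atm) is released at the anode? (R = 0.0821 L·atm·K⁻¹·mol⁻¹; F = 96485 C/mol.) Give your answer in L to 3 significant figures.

Q = 1.83 A × 34128 s = 62450 C
Moles of electrons = 62450 / 96485 = 0.6473 mol
2H₂O → O₂ + 4H⁺ + 4e⁻, so n(O₂) = 0.6473 / 4 = 0.1618 mol
V = nRT/P = 0.1618 × 0.0821 × 335 / 1.05 = 4.238 L

4.24 L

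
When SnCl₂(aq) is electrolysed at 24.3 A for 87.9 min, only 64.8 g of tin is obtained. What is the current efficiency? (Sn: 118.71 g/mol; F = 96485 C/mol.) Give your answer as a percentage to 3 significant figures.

82.2%

Q = 24.3 × 5274 = 1.282×10^5 C
n(e⁻) = 1.282×10^5 / 96485 = 1.329 mol
Sn²⁺ + 2e⁻ → Sn, so theoretical n(Sn) = 0.6645 mol → 78.88 g
Efficiency = 64.8 / 78.88 = 0.8215 = 82.2%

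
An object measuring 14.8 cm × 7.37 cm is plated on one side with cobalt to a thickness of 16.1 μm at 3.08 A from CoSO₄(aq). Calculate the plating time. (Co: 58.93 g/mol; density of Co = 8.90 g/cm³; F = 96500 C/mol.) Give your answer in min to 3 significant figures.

Plated area = 14.8 × 7.37 = 109.1 cm²
Volume = 109.1 × 16.1×10⁻⁴ cm = 0.1757 cm³
m(Co) = 0.1757 × 8.90 = 1.564 g
n(Co) = 1.564 / 58.93 = 0.02654 mol; n(e⁻) = 2 × 0.02654 = 0.05308 mol
Q = 0.05308 × 96500 = 5122 C
t = 5122 / 3.08 = 1663 s = 27.7 min

27.7 min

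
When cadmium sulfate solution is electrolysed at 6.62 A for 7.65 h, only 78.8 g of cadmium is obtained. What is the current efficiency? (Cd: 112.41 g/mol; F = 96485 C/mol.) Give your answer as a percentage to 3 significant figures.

Q = 6.62 × 27540 = 1.823×10^5 C
n(e⁻) = 1.823×10^5 / 96485 = 1.889 mol
Cd²⁺ + 2e⁻ → Cd, so theoretical n(Cd) = 0.9445 mol → 106.2 g
Efficiency = 78.8 / 106.2 = 0.7420 = 74.2%

74.2%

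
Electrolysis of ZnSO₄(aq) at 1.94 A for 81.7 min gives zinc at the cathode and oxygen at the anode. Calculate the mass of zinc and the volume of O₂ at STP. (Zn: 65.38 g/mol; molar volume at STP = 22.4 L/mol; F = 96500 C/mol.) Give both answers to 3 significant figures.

3.22 g Zn; 0.552 L O₂

Q = 1.94 × 4902 = 9510 C; n(e⁻) = 9510 / 96500 = 0.09855 mol
Cathode: Zn²⁺ + 2e⁻ → Zn → n(Zn) = 0.09855/2 = 0.04928 mol → 3.22 g
Anode: 2H₂O → O₂ + 4H⁺ + 4e⁻ → n(O₂) = 0.09855/4 = 0.02464 mol → 0.552 L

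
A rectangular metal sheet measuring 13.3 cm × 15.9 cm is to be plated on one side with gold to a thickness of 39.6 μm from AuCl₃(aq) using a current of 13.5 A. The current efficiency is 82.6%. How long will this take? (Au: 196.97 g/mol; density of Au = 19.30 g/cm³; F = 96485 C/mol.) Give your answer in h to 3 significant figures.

0.592 h

Plated area = 13.3 × 15.9 = 211.5 cm²
Volume = 211.5 × 39.6×10⁻⁴ cm = 0.8375 cm³
m(Au) = 0.8375 × 19.30 = 16.16 g
n(Au) = 16.16 / 196.97 = 0.08204 mol; n(e⁻) = 3 × 0.08204 = 0.2461 mol
Q = 0.2461 × 96485 / 0.826 = 28750 C
t = 28750 / 13.5 = 2130 s = 0.592 h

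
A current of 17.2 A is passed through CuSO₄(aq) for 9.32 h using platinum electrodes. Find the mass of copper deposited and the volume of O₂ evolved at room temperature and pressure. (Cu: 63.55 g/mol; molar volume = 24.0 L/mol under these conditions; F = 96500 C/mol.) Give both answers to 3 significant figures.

Q = 17.2 × 33552 = 5.771×10^5 C; n(e⁻) = 5.771×10^5 / 96500 = 5.980 mol
Cathode: Cu²⁺ + 2e⁻ → Cu → n(Cu) = 5.980/2 = 2.990 mol → 190 g
Anode: 2H₂O → O₂ + 4H⁺ + 4e⁻ → n(O₂) = 5.980/4 = 1.495 mol → 35.9 L

190 g Cu; 35.9 L O₂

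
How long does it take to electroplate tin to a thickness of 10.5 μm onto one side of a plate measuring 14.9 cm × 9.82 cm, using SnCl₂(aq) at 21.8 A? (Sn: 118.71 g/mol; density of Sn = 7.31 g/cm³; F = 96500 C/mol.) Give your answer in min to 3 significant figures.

1.40 min

Plated area = 14.9 × 9.82 = 146.3 cm²
Volume = 146.3 × 10.5×10⁻⁴ cm = 0.1536 cm³
m(Sn) = 0.1536 × 7.31 = 1.123 g
n(Sn) = 1.123 / 118.71 = 0.009460 mol; n(e⁻) = 2 × 0.009460 = 0.01892 mol
Q = 0.01892 × 96500 = 1826 C
t = 1826 / 21.8 = 83.76 s = 1.40 min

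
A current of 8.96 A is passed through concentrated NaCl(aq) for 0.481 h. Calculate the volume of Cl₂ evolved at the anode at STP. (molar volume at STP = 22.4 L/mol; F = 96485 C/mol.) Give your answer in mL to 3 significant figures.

Charge passed = 8.96 × 1731.6 = 15520 C
n(e⁻) = Q/F = 15520/96485 = 0.1609 mol
2Cl⁻ → Cl₂ + 2e⁻, so n(Cl₂) = 0.1609 / 2 = 0.08045 mol
V = 0.08045 × 22.4 = 1.802 L
= 1800 mL

1800 mL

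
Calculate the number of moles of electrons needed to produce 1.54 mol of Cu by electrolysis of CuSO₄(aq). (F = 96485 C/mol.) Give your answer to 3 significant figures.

Cu²⁺ + 2e⁻ → Cu, so n(e⁻) = 2 × 1.54 = 3.080 mol

3.08 mol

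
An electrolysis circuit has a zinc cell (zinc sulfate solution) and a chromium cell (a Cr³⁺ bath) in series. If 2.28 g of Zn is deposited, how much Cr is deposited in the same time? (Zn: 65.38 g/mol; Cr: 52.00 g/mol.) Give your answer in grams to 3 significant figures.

n(Zn) = 2.28 / 65.38 = 0.03487 mol
Zn²⁺ + 2e⁻ → Zn, so n(e⁻) = 2 × 0.03487 = 0.06974 mol
The cells are in series, so the same charge (and hence the same n(e⁻) = 0.06974 mol) passes through both.
Cr³⁺ + 3e⁻ → Cr, so n(Cr) = 0.06974 / 3 = 0.02325 mol
m(Cr) = 0.02325 × 52.00 = 1.21 g

1.21 g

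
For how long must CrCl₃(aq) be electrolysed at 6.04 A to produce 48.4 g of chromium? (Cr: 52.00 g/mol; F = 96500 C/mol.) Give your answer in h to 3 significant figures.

n(Cr) = 48.4 / 52.00 = 0.9308 mol
Cr³⁺ + 3e⁻ → Cr, so n(e⁻) = 3 × 0.9308 = 2.792 mol
Q = 2.792 × 96500 = 2.694×10^5 C
t = Q / I = 2.694×10^5 / 6.04 = 44600 s = 12.4 h

12.4 h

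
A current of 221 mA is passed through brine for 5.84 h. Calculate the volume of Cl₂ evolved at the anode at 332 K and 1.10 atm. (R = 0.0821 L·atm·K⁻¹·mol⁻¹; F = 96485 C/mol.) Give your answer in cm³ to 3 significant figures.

597 cm³

Q = 0.221 A × 21024 s = 4646 C
Moles of electrons = 4646 / 96485 = 0.04815 mol
2Cl⁻ → Cl₂ + 2e⁻, so n(Cl₂) = 0.04815 / 2 = 0.02408 mol
V = nRT/P = 0.02408 × 0.0821 × 332 / 1.10 = 0.5967 L
= 597 cm³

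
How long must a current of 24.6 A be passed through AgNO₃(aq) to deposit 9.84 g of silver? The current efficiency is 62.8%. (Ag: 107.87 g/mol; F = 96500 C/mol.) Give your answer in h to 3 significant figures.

n(Ag) = 9.84 / 107.87 = 0.09122 mol
Ag⁺ + e⁻ → Ag, so n(e⁻) = 0.09122 mol
Q = 0.09122 × 96500 / 0.628 = 14020 C
t = Q / I = 14020 / 24.6 = 569.9 s = 0.158 h

0.158 h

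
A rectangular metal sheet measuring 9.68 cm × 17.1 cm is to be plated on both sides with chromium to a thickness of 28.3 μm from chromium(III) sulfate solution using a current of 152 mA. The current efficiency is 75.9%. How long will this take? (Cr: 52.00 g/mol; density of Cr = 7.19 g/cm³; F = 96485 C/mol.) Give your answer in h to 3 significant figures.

90.3 h

Plated area = 2 × 9.68 × 17.1 = 331.1 cm²
Volume = 331.1 × 28.3×10⁻⁴ cm = 0.9370 cm³
m(Cr) = 0.9370 × 7.19 = 6.737 g
n(Cr) = 6.737 / 52.00 = 0.1296 mol; n(e⁻) = 3 × 0.1296 = 0.3888 mol
Q = 0.3888 × 96485 / 0.759 = 49420 C
t = 49420 / 0.152 = 3.251×10^5 s = 90.3 h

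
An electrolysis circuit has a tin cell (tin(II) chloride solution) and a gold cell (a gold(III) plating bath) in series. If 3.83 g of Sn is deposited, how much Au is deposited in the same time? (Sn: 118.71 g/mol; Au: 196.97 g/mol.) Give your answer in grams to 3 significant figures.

4.24 g

n(Sn) = 3.83 / 118.71 = 0.03226 mol
Sn²⁺ + 2e⁻ → Sn, so n(e⁻) = 2 × 0.03226 = 0.06452 mol
Since the cells are in series, n(e⁻) in the Au cell is also 0.06452 mol.
Au³⁺ + 3e⁻ → Au, so n(Au) = 0.06452 / 3 = 0.02151 mol
m(Au) = 0.02151 × 196.97 = 4.24 g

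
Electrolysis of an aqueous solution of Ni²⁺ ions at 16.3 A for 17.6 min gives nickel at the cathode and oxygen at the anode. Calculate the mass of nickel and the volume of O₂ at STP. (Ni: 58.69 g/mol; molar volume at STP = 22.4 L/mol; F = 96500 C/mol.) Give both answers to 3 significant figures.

Q = 16.3 × 1056 = 17210 C; n(e⁻) = 17210 / 96500 = 0.1783 mol
Cathode: Ni²⁺ + 2e⁻ → Ni → n(Ni) = 0.1783/2 = 0.08915 mol → 5.23 g
Anode: 2H₂O → O₂ + 4H⁺ + 4e⁻ → n(O₂) = 0.1783/4 = 0.04458 mol → 0.999 L

5.23 g Ni; 0.999 L O₂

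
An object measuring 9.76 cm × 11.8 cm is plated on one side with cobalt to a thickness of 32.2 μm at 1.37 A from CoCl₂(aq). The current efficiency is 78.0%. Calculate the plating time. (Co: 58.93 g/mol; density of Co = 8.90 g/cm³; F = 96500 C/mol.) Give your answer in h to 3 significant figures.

Plated area = 9.76 × 11.8 = 115.2 cm²
Volume = 115.2 × 32.2×10⁻⁴ cm = 0.3709 cm³
m(Co) = 0.3709 × 8.90 = 3.301 g
n(Co) = 3.301 / 58.93 = 0.05602 mol; n(e⁻) = 2 × 0.05602 = 0.1120 mol
Q = 0.1120 × 96500 / 0.780 = 13860 C
t = 13860 / 1.37 = 10120 s = 2.81 h

2.81 h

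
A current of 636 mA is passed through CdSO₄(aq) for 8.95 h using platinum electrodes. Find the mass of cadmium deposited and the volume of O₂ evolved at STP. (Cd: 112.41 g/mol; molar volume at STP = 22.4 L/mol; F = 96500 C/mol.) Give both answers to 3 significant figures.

11.9 g Cd; 1.19 L O₂

Q = 0.636 × 32220 = 20490 C; n(e⁻) = 20490 / 96500 = 0.2123 mol
Cathode: Cd²⁺ + 2e⁻ → Cd → n(Cd) = 0.2123/2 = 0.1062 mol → 11.9 g
Anode: 2H₂O → O₂ + 4H⁺ + 4e⁻ → n(O₂) = 0.2123/4 = 0.05308 mol → 1.19 L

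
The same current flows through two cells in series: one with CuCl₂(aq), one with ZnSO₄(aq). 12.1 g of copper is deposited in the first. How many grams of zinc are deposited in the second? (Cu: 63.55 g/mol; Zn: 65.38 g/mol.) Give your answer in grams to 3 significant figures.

n(Cu) = 12.1 / 63.55 = 0.1904 mol
Cu²⁺ + 2e⁻ → Cu, so n(e⁻) = 2 × 0.1904 = 0.3808 mol
Same current for the same time ⇒ same n(e⁻) = 0.3808 mol in both cells.
Zn²⁺ + 2e⁻ → Zn, so n(Zn) = 0.3808 / 2 = 0.1904 mol
m(Zn) = 0.1904 × 65.38 = 12.4 g

12.4 g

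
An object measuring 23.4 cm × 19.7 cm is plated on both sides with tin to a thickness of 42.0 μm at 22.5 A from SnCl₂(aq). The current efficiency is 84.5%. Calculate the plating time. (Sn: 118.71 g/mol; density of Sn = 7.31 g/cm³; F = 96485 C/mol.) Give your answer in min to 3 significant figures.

40.3 min

Plated area = 2 × 23.4 × 19.7 = 922.0 cm²
Volume = 922.0 × 42.0×10⁻⁴ cm = 3.872 cm³
m(Sn) = 3.872 × 7.31 = 28.30 g
n(Sn) = 28.30 / 118.71 = 0.2384 mol; n(e⁻) = 2 × 0.2384 = 0.4768 mol
Q = 0.4768 × 96485 / 0.845 = 54440 C
t = 54440 / 22.5 = 2420 s = 40.3 min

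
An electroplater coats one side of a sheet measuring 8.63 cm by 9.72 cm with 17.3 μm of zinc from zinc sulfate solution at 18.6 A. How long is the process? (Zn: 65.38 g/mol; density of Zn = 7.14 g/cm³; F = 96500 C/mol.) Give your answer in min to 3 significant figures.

Plated area = 8.63 × 9.72 = 83.88 cm²
Volume = 83.88 × 17.3×10⁻⁴ cm = 0.1451 cm³
m(Zn) = 0.1451 × 7.14 = 1.036 g
n(Zn) = 1.036 / 65.38 = 0.01585 mol; n(e⁻) = 2 × 0.01585 = 0.03170 mol
Q = 0.03170 × 96500 = 3059 C
t = 3059 / 18.6 = 164.5 s = 2.74 min

2.74 min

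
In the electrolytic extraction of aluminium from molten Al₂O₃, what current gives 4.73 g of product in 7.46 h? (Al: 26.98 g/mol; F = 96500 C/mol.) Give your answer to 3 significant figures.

1.89 A

n(Al) = 4.73 / 26.98 = 0.1753 mol
Al³⁺ + 3e⁻ → Al, so n(e⁻) = 3 × 0.1753 = 0.5259 mol
Q = 0.5259 × 96500 = 50750 C
I = Q / t = 50750 / 26856 s = 1.89 A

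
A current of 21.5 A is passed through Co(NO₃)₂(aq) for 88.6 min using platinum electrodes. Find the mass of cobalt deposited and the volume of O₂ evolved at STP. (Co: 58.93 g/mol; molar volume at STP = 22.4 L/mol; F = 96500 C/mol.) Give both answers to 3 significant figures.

Q = 21.5 × 5316 = 1.143×10^5 C; n(e⁻) = 1.143×10^5 / 96500 = 1.184 mol
Cathode: Co²⁺ + 2e⁻ → Co → n(Co) = 1.184/2 = 0.5920 mol → 34.9 g
Anode: 2H₂O → O₂ + 4H⁺ + 4e⁻ → n(O₂) = 1.184/4 = 0.2960 mol → 6.63 L

34.9 g Co; 6.63 L O₂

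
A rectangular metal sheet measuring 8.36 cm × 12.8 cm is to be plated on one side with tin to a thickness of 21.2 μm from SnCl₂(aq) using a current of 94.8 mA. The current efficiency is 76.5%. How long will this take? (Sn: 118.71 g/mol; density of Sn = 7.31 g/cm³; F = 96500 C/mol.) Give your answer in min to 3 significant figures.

Plated area = 8.36 × 12.8 = 107.0 cm²
Volume = 107.0 × 21.2×10⁻⁴ cm = 0.2268 cm³
m(Sn) = 0.2268 × 7.31 = 1.658 g
n(Sn) = 1.658 / 118.71 = 0.01397 mol; n(e⁻) = 2 × 0.01397 = 0.02794 mol
Q = 0.02794 × 96500 / 0.765 = 3524 C
t = 3524 / 0.0948 = 37170 s = 620 min

620 min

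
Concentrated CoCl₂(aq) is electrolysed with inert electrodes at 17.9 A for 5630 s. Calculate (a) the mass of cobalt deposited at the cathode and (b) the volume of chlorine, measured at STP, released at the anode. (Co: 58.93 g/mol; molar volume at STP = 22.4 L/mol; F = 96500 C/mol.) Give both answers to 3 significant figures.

30.8 g Co; 11.7 L Cl₂

Q = 17.9 × 5630 = 1.008×10^5 C; n(e⁻) = 1.008×10^5 / 96500 = 1.045 mol
Cathode: Co²⁺ + 2e⁻ → Co → n(Co) = 1.045/2 = 0.5225 mol → 30.8 g
Anode: 2Cl⁻ → Cl₂ + 2e⁻ → n(Cl₂) = 1.045/2 = 0.5225 mol → 11.7 L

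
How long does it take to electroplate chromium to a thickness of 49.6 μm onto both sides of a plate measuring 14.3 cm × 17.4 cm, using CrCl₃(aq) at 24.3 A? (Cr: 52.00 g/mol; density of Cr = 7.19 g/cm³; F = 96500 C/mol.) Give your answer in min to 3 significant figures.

67.8 min

Plated area = 2 × 14.3 × 17.4 = 497.6 cm²
Volume = 497.6 × 49.6×10⁻⁴ cm = 2.468 cm³
m(Cr) = 2.468 × 7.19 = 17.74 g
n(Cr) = 17.74 / 52.00 = 0.3412 mol; n(e⁻) = 3 × 0.3412 = 1.024 mol
Q = 1.024 × 96500 = 98820 C
t = 98820 / 24.3 = 4067 s = 67.8 min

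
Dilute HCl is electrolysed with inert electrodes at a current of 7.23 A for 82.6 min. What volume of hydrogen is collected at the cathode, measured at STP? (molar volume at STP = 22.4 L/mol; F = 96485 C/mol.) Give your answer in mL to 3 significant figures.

4160 mL

Q = It = 7.23 × 4956 = 35830 C
n(e⁻) = 35830 / 96485 = 0.3714 mol
2H⁺ + 2e⁻ → H₂, so n(H₂) = 0.3714 / 2 = 0.1857 mol
V = 0.1857 × 22.4 = 4.160 L
= 4160 mL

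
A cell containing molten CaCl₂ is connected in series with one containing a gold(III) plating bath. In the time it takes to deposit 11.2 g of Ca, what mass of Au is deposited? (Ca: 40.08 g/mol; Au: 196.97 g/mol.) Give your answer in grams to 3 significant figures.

n(Ca) = 11.2 / 40.08 = 0.2794 mol
Ca²⁺ + 2e⁻ → Ca, so n(e⁻) = 2 × 0.2794 = 0.5588 mol
Same current for the same time ⇒ same n(e⁻) = 0.5588 mol in both cells.
Au³⁺ + 3e⁻ → Au, so n(Au) = 0.5588 / 3 = 0.1863 mol
m(Au) = 0.1863 × 196.97 = 36.7 g

36.7 g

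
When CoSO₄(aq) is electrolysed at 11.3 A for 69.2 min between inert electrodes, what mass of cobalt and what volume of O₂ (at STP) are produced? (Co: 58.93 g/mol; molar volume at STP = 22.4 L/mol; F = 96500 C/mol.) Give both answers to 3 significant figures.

14.3 g Co; 2.72 L O₂

Q = 11.3 × 4152 = 46920 C; n(e⁻) = 46920 / 96500 = 0.4862 mol
Cathode: Co²⁺ + 2e⁻ → Co → n(Co) = 0.4862/2 = 0.2431 mol → 14.3 g
Anode: 2H₂O → O₂ + 4H⁺ + 4e⁻ → n(O₂) = 0.4862/4 = 0.1216 mol → 2.72 L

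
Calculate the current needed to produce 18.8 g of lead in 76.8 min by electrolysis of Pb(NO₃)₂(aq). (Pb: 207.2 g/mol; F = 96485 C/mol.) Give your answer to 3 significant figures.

3.80 A

n(Pb) = 18.8 / 207.2 = 0.09073 mol
Pb²⁺ + 2e⁻ → Pb, so n(e⁻) = 2 × 0.09073 = 0.1815 mol
Q = 0.1815 × 96485 = 17510 C
I = Q / t = 17510 / 4608 s = 3.80 A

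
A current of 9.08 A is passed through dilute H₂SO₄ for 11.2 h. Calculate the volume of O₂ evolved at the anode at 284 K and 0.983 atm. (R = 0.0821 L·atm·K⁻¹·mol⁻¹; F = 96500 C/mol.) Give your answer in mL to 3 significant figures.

22500 mL

Q = 9.08 A × 40320 s = 3.661×10^5 C
n(e⁻) = 3.661×10^5 / 96500 = 3.794 mol
2H₂O → O₂ + 4H⁺ + 4e⁻, so n(O₂) = 3.794 / 4 = 0.9485 mol
V = nRT/P = 0.9485 × 0.0821 × 284 / 0.983 = 22.50 L
= 22500 mL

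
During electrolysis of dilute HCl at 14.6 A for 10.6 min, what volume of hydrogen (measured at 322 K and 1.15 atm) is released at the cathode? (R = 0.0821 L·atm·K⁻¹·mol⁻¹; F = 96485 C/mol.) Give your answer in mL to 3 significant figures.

Q = It = 14.6 × 636 = 9286 C
n(e⁻) = Q/F = 9286/96485 = 0.09624 mol
2H⁺ + 2e⁻ → H₂, so n(H₂) = 0.09624 / 2 = 0.04812 mol
V = nRT/P = 0.04812 × 0.0821 × 322 / 1.15 = 1.106 L
= 1110 mL

1110 mL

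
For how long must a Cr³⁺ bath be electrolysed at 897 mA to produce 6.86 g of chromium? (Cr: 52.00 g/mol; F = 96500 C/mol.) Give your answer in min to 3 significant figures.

n(Cr) = 6.86 / 52.00 = 0.1319 mol
Cr³⁺ + 3e⁻ → Cr, so n(e⁻) = 3 × 0.1319 = 0.3957 mol
Q = 0.3957 × 96500 = 38190 C
t = Q / I = 38190 / 0.897 = 42580 s = 710 min

710 min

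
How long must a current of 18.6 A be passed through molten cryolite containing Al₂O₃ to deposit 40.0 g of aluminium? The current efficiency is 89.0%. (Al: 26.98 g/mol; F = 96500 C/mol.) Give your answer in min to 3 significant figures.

432 min

n(Al) = 40.0 / 26.98 = 1.483 mol
Al³⁺ + 3e⁻ → Al, so n(e⁻) = 3 × 1.483 = 4.449 mol
Q = 4.449 × 96500 / 0.890 = 4.824×10^5 C
t = Q / I = 4.824×10^5 / 18.6 = 25940 s = 432 min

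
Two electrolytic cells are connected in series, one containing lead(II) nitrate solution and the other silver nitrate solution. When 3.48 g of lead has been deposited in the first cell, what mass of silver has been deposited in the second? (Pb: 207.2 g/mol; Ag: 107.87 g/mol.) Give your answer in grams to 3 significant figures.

3.62 g

n(Pb) = 3.48 / 207.2 = 0.01680 mol
Pb²⁺ + 2e⁻ → Pb, so n(e⁻) = 2 × 0.01680 = 0.03360 mol
Same current for the same time ⇒ same n(e⁻) = 0.03360 mol in both cells.
Ag⁺ + e⁻ → Ag, so n(Ag) = 0.03360 mol
m(Ag) = 0.03360 × 107.87 = 3.62 g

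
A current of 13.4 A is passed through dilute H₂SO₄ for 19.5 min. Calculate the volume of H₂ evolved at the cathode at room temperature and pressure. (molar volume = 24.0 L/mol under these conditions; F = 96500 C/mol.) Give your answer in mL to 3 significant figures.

1950 mL

Q = 13.4 A × 1170 s = 15680 C
Moles of electrons = 15680 / 96500 = 0.1625 mol
2H⁺ + 2e⁻ → H₂, so n(H₂) = 0.1625 / 2 = 0.08125 mol
V = 0.08125 × 24.0 = 1.950 L
= 1950 mL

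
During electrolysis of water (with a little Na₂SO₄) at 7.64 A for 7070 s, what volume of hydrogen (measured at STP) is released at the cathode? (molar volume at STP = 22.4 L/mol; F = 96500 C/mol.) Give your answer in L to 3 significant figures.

6.27 L

Q = It = 7.64 × 7070 = 54010 C
n(e⁻) = 54010 / 96500 = 0.5597 mol
2H⁺ + 2e⁻ → H₂, so n(H₂) = 0.5597 / 2 = 0.2799 mol
V = 0.2799 × 22.4 = 6.270 L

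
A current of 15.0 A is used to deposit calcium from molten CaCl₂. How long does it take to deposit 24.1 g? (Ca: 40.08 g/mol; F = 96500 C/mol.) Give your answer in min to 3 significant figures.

129 min

n(Ca) = 24.1 / 40.08 = 0.6013 mol
Ca²⁺ + 2e⁻ → Ca, so n(e⁻) = 2 × 0.6013 = 1.203 mol
Q = 1.203 × 96500 = 1.161×10^5 C
t = Q / I = 1.161×10^5 / 15.0 = 7740 s = 129 min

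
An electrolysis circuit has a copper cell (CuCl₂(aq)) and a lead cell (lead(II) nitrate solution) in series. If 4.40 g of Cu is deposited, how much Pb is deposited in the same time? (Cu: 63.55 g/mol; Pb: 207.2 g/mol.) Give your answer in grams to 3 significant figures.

14.3 g

n(Cu) = 4.40 / 63.55 = 0.06924 mol
Cu²⁺ + 2e⁻ → Cu, so n(e⁻) = 2 × 0.06924 = 0.1385 mol
Since the cells are in series, n(e⁻) in the Pb cell is also 0.1385 mol.
Pb²⁺ + 2e⁻ → Pb, so n(Pb) = 0.1385 / 2 = 0.06925 mol
m(Pb) = 0.06925 × 207.2 = 14.3 g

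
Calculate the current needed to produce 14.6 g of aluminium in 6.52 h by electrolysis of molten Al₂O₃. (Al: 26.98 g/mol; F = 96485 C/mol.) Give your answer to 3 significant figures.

n(Al) = 14.6 / 26.98 = 0.5411 mol
Al³⁺ + 3e⁻ → Al, so n(e⁻) = 3 × 0.5411 = 1.623 mol
Q = 1.623 × 96485 = 1.566×10^5 C
I = Q / t = 1.566×10^5 / 23472 s = 6.67 A

6.67 A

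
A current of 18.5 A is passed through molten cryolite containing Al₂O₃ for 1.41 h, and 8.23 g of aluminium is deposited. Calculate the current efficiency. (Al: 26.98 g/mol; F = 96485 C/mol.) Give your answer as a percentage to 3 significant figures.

94.0%

Q = 18.5 × 5076 = 93910 C
n(e⁻) = 93910 / 96485 = 0.9733 mol
Al³⁺ + 3e⁻ → Al, so theoretical n(Al) = 0.3244 mol → 8.752 g
Efficiency = 8.23 / 8.752 = 0.9404 = 94.0%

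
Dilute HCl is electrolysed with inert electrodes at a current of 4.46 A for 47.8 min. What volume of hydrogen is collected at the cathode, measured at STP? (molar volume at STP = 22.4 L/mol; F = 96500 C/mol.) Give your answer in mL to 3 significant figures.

Q = It = 4.46 × 2868 = 12790 C
Moles of electrons = 12790 / 96500 = 0.1325 mol
2H⁺ + 2e⁻ → H₂, so n(H₂) = 0.1325 / 2 = 0.06625 mol
V = 0.06625 × 22.4 = 1.484 L
= 1480 mL

1480 mL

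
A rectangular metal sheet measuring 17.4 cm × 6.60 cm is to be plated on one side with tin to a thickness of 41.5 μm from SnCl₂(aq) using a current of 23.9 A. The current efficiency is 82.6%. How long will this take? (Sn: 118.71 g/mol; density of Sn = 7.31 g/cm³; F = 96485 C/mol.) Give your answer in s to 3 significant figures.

Plated area = 17.4 × 6.60 = 114.8 cm²
Volume = 114.8 × 41.5×10⁻⁴ cm = 0.4764 cm³
m(Sn) = 0.4764 × 7.31 = 3.482 g
n(Sn) = 3.482 / 118.71 = 0.02933 mol; n(e⁻) = 2 × 0.02933 = 0.05866 mol
Q = 0.05866 × 96485 / 0.826 = 6852 C
t = 6852 / 23.9 = 286.7 s

287 s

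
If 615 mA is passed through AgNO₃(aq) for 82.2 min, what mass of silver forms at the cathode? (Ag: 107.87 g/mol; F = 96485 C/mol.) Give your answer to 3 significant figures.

Charge passed = 0.615 × 4932 = 3033 C
n(e⁻) = 3033 / 96485 = 0.03143 mol
Ag⁺ + e⁻ → Ag, so n(Ag) = 0.03143 mol
m = 0.03143 × 107.87 = 3.39 g

3.39 g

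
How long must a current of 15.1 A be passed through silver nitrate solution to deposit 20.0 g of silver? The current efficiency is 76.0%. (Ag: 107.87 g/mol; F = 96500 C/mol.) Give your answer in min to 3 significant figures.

26.0 min

n(Ag) = 20.0 / 107.87 = 0.1854 mol
Ag⁺ + e⁻ → Ag, so n(e⁻) = 0.1854 mol
Q = 0.1854 × 96500 / 0.760 = 23540 C
t = Q / I = 23540 / 15.1 = 1559 s = 26.0 min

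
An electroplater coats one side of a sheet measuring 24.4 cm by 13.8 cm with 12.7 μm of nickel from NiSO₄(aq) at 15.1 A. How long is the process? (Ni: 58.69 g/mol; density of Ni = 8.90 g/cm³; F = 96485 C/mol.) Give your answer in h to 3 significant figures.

Plated area = 24.4 × 13.8 = 336.7 cm²
Volume = 336.7 × 12.7×10⁻⁴ cm = 0.4276 cm³
m(Ni) = 0.4276 × 8.90 = 3.806 g
n(Ni) = 3.806 / 58.69 = 0.06485 mol; n(e⁻) = 2 × 0.06485 = 0.1297 mol
Q = 0.1297 × 96485 = 12510 C
t = 12510 / 15.1 = 828.5 s = 0.230 h

0.230 h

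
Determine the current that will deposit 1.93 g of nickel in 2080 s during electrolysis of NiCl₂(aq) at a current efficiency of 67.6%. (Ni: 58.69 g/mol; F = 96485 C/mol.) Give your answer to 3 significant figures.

4.51 A

n(Ni) = 1.93 / 58.69 = 0.03288 mol
Ni²⁺ + 2e⁻ → Ni, so n(e⁻) = 2 × 0.03288 = 0.06576 mol
Q = 0.06576 × 96485 / 0.676 = 9386 C
I = Q / t = 9386 / 2080 s = 4.51 A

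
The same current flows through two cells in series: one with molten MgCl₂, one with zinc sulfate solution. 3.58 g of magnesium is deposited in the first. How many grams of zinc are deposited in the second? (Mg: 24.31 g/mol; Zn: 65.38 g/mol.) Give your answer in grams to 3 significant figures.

n(Mg) = 3.58 / 24.31 = 0.1473 mol
Mg²⁺ + 2e⁻ → Mg, so n(e⁻) = 2 × 0.1473 = 0.2946 mol
Since the cells are in series, n(e⁻) in the Zn cell is also 0.2946 mol.
Zn²⁺ + 2e⁻ → Zn, so n(Zn) = 0.2946 / 2 = 0.1473 mol
m(Zn) = 0.1473 × 65.38 = 9.63 g

9.63 g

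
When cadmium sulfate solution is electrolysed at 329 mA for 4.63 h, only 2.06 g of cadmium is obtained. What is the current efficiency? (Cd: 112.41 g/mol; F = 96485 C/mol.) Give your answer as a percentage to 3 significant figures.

64.5%

Q = 0.329 × 16668 = 5484 C
n(e⁻) = 5484 / 96485 = 0.05684 mol
Cd²⁺ + 2e⁻ → Cd, so theoretical n(Cd) = 0.02842 mol → 3.195 g
Efficiency = 2.06 / 3.195 = 0.6448 = 64.5%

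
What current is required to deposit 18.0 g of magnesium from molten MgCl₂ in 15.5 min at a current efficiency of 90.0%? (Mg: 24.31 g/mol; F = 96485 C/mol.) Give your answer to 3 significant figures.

171 A

n(Mg) = 18.0 / 24.31 = 0.7404 mol
Mg²⁺ + 2e⁻ → Mg, so n(e⁻) = 2 × 0.7404 = 1.481 mol
Q = 1.481 × 96485 / 0.900 = 1.588×10^5 C
I = Q / t = 1.588×10^5 / 930 s = 171 A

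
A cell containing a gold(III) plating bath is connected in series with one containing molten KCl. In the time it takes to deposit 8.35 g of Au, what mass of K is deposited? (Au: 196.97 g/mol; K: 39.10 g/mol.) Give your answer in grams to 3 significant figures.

n(Au) = 8.35 / 196.97 = 0.04239 mol
Au³⁺ + 3e⁻ → Au, so n(e⁻) = 3 × 0.04239 = 0.1272 mol
Since the cells are in series, n(e⁻) in the K cell is also 0.1272 mol.
K⁺ + e⁻ → K, so n(K) = 0.1272 mol
m(K) = 0.1272 × 39.10 = 4.97 g

4.97 g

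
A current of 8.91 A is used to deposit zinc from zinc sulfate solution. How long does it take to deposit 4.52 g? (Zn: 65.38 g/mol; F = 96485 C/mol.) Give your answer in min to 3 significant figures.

25.0 min

n(Zn) = 4.52 / 65.38 = 0.06913 mol
Zn²⁺ + 2e⁻ → Zn, so n(e⁻) = 2 × 0.06913 = 0.1383 mol
Q = 0.1383 × 96485 = 13340 C
t = Q / I = 13340 / 8.91 = 1497 s = 25.0 min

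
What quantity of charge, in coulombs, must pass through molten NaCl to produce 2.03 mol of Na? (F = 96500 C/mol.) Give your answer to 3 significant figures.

Na⁺ + e⁻ → Na, so n(e⁻) = 1 × 2.03 = 2.030 mol
Q = 2.030 × 96500 = 1.959×10^5 C

1.96×10^5 C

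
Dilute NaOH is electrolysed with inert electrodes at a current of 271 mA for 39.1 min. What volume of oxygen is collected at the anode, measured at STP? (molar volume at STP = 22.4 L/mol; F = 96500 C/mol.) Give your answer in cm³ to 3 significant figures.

Q = 0.271 A × 2346 s = 635.8 C
n(e⁻) = Q/F = 635.8/96500 = 0.006589 mol
2H₂O → O₂ + 4H⁺ + 4e⁻, so n(O₂) = 0.006589 / 4 = 0.001647 mol
V = 0.001647 × 22.4 = 0.03689 L
= 36.9 cm³

36.9 cm³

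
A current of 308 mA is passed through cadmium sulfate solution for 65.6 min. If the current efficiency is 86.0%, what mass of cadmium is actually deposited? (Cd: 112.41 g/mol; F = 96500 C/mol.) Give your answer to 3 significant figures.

0.607 g

Q = 0.308 × 3936 = 1212 C
n(e⁻) = 1212 / 96500 = 0.01256 mol
Cd²⁺ + 2e⁻ → Cd, so theoretical m(Cd) = 0.006280 × 112.41 = 0.7059 g
Actual mass = 86.0% × 0.7059 = 0.607 g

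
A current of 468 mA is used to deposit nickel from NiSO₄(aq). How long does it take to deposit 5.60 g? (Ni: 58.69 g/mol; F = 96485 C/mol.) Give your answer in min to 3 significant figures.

n(Ni) = 5.60 / 58.69 = 0.09542 mol
Ni²⁺ + 2e⁻ → Ni, so n(e⁻) = 2 × 0.09542 = 0.1908 mol
Q = 0.1908 × 96485 = 18410 C
t = Q / I = 18410 / 0.468 = 39340 s = 656 min

656 min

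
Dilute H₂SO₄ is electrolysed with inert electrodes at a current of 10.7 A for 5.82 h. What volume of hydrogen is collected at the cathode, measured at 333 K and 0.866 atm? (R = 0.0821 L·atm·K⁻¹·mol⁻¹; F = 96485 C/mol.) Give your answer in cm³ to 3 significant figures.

36700 cm³

Q = 10.7 A × 20952 s = 2.242×10^5 C
Moles of electrons = 2.242×10^5 / 96485 = 2.324 mol
2H⁺ + 2e⁻ → H₂, so n(H₂) = 2.324 / 2 = 1.162 mol
V = nRT/P = 1.162 × 0.0821 × 333 / 0.866 = 36.68 L
= 36700 cm³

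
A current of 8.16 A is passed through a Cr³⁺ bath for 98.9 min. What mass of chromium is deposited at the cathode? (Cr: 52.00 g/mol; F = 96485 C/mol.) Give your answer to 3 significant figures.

Charge passed = 8.16 × 5934 = 48420 C
Moles of electrons = 48420 / 96485 = 0.5018 mol
Cr³⁺ + 3e⁻ → Cr, so n(Cr) = 0.5018 / 3 = 0.1673 mol
m = 0.1673 × 52.00 = 8.70 g

8.70 g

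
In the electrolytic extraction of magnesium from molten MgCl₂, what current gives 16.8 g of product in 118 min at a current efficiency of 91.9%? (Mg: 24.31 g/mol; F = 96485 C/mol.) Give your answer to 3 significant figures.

20.5 A

n(Mg) = 16.8 / 24.31 = 0.6911 mol
Mg²⁺ + 2e⁻ → Mg, so n(e⁻) = 2 × 0.6911 = 1.382 mol
Q = 1.382 × 96485 / 0.919 = 1.451×10^5 C
I = Q / t = 1.451×10^5 / 7080 s = 20.5 A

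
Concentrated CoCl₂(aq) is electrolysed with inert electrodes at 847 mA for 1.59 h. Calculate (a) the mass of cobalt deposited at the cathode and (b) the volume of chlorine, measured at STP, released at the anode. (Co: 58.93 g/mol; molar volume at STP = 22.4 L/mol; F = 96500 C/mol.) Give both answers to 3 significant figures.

1.48 g Co; 0.563 L Cl₂

Q = 0.847 × 5724 = 4848 C; n(e⁻) = 4848 / 96500 = 0.05024 mol
Cathode: Co²⁺ + 2e⁻ → Co → n(Co) = 0.05024/2 = 0.02512 mol → 1.48 g
Anode: 2Cl⁻ → Cl₂ + 2e⁻ → n(Cl₂) = 0.05024/2 = 0.02512 mol → 0.563 L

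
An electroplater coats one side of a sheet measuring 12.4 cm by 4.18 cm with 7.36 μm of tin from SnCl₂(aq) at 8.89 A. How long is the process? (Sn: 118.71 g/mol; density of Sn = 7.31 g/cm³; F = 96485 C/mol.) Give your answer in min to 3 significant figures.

0.850 min

Plated area = 12.4 × 4.18 = 51.83 cm²
Volume = 51.83 × 7.36×10⁻⁴ cm = 0.03815 cm³
m(Sn) = 0.03815 × 7.31 = 0.2789 g
n(Sn) = 0.2789 / 118.71 = 0.002349 mol; n(e⁻) = 2 × 0.002349 = 0.004698 mol
Q = 0.004698 × 96485 = 453.3 C
t = 453.3 / 8.89 = 50.99 s = 0.850 min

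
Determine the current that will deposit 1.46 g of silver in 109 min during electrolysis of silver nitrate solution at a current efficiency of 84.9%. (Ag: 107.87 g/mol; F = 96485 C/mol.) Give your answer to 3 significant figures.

0.235 A

n(Ag) = 1.46 / 107.87 = 0.01353 mol
Ag⁺ + e⁻ → Ag, so n(e⁻) = 0.01353 mol
Q = 0.01353 × 96485 / 0.849 = 1538 C
I = Q / t = 1538 / 6540 s = 0.235 A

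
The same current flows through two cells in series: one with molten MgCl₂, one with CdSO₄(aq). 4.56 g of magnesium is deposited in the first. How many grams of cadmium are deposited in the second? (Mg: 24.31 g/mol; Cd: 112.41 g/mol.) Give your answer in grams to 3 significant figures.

21.1 g

n(Mg) = 4.56 / 24.31 = 0.1876 mol
Mg²⁺ + 2e⁻ → Mg, so n(e⁻) = 2 × 0.1876 = 0.3752 mol
Since the cells are in series, n(e⁻) in the Cd cell is also 0.3752 mol.
Cd²⁺ + 2e⁻ → Cd, so n(Cd) = 0.3752 / 2 = 0.1876 mol
m(Cd) = 0.1876 × 112.41 = 21.1 g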